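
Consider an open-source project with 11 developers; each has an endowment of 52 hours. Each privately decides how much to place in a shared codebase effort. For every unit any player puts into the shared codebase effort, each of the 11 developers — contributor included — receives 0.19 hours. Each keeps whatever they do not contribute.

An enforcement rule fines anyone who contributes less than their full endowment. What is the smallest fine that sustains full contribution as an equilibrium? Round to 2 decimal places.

Given the others contribute fully, the best deviation is to contribute 0 (any partial contribution still incurs the fine and gives up units whose private return 0.19 is below 1).
Deviating from 52 to 0 saves 52 hours but forfeits the deviator's share of the drop in the shared codebase effort: 0.19 × 52 = 9.88.
So the deviation gain is 52 − 9.88 = 42.12, and the fine must be at least 42.12 hours to wipe it out.

42.12 hours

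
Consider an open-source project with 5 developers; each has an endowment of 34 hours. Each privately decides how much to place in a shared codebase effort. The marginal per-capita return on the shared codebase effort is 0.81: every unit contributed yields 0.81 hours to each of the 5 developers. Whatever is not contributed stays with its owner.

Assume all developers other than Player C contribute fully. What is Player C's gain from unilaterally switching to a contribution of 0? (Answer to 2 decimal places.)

Switching from a contribution of 34 to 0 lets Player C keep an extra 34 hours, but lowers the shared codebase effort by 34, which costs Player C their own share of that drop: 0.81 × 34 = 27.54.
Net gain = 34 − 27.54 = 6.46. The private return per contributed unit (0.81) is below 1, so free-riding is indeed the best response regardless of what the others do.

6.46 hours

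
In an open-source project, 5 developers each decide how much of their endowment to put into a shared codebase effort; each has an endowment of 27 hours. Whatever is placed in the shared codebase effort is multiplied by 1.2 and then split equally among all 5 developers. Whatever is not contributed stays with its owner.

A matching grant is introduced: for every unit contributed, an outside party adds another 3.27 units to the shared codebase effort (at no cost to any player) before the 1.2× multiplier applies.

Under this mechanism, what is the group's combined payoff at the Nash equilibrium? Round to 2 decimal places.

691.74 hours

The effective private return per unit is now 1.2 × 4.27 / 5 = 1.0248 > 1, so every player's dominant strategy flips to full contribution.
At the Nash equilibrium everyone contributes 27. Group total payoff = 1.2 × 4.27 × 135 = 691.74.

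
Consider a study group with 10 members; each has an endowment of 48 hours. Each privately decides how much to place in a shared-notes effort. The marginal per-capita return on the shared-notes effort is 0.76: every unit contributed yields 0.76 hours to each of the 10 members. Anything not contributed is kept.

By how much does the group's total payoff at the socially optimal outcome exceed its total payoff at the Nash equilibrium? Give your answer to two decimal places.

The private return per contributed unit is 0.76 < 1, so contributing 0 is dominant for every player. At the Nash equilibrium everyone keeps their 48, and the group total is 10 × 48 = 480.
Each contributed unit returns 7.600 to the group as a whole (0.76 to each of 10 players), which exceeds 1, so the social optimum is full contribution: group total = 7.600 × 480 = 3648.00.
Efficiency loss = 3648.00 − 480 = 3168.00.

3168.00 hours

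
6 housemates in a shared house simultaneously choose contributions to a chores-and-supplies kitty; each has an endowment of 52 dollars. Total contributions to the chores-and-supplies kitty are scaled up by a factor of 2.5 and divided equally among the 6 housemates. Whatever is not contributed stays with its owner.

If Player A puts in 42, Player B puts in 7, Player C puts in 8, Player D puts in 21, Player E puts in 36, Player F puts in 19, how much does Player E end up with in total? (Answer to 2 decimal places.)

Total contributed: 42 + 7 + 8 + 21 + 36 + 19 = 133.
Each receives 2.5 × 133 / 6 = 55.42 from the chores-and-supplies kitty.
Player E keeps 52 − 36 = 16, so Player E's payoff is 16 + 55.42 = 71.42.

71.42 dollars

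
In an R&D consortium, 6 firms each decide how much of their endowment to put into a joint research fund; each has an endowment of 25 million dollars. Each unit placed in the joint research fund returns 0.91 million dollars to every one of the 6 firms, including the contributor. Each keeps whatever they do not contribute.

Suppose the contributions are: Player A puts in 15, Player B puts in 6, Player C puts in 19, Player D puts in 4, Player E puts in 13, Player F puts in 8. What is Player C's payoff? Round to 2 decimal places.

Total contributed: 15 + 6 + 19 + 4 + 13 + 8 = 65.
Each receives 0.91 × 65 = 59.15 from the joint research fund.
Player C keeps 25 − 19 = 6, so Player C's payoff is 6 + 59.15 = 65.15.

65.15 million dollars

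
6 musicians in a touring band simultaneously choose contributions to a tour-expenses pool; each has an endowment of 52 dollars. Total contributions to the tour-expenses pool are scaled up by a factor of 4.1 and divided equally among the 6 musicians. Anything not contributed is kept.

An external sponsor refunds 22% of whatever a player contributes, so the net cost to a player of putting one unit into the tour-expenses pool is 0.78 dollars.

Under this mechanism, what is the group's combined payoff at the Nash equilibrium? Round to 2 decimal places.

312.00 dollars

Even with the mechanism, each unit contributed returns only (4.1/6) / 0.78 = 0.8761 per unit of net cost, so contributing nothing is still dominant.
Everyone keeps their endowment and the group total is 6 × 52 = 312.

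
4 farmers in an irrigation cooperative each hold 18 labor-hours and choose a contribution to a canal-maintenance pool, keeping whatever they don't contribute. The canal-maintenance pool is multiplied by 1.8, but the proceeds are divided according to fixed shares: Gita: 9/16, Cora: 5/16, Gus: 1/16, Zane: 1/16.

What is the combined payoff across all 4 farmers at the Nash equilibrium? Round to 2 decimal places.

86.40 labor-hours

A player with share s gets back 1.8·s per unit contributed, so full contribution is dominant for anyone with s > 1/1.8 = 0.5556 and zero contribution is dominant for anyone below.
Only Gita (9/16) clears that bar, contributing 18; the remaining 3 contribute 0. Total contributed: 18.
The canal-maintenance pool pays out 1.8 × 18 = 32.40 in total (split across the unequal shares, but the aggregate is all that matters for the group sum).
The 3 free-riders keep 18 each, adding 54. Group total = 54 + 32.40 = 86.40.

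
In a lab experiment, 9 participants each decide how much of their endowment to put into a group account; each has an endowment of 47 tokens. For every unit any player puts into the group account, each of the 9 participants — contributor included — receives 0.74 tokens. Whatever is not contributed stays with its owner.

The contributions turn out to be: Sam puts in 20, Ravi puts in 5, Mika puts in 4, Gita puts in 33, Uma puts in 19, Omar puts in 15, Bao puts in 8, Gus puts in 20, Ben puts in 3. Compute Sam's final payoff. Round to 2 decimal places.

Total contributed: 20 + 5 + 4 + 33 + 19 + 15 + 8 + 20 + 3 = 127.
Each receives 0.74 × 127 = 93.98 from the group account.
Sam keeps 47 − 20 = 27, so Sam's payoff is 27 + 93.98 = 120.98.

120.98 tokens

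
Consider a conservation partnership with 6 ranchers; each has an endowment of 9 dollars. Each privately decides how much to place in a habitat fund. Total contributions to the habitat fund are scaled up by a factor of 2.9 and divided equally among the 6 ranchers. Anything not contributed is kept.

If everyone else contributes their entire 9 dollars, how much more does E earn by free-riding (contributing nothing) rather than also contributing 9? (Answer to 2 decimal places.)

Switching from a contribution of 9 to 0 lets E keep an extra 9 dollars, but lowers the habitat fund by 9, which costs E their own share of that drop: 2.9/6 × 9 = 4.35.
Net gain = 9 − 4.35 = 4.65. The private return per contributed unit (0.4833) is below 1, so free-riding is indeed the best response regardless of what the others do.

4.65 dollars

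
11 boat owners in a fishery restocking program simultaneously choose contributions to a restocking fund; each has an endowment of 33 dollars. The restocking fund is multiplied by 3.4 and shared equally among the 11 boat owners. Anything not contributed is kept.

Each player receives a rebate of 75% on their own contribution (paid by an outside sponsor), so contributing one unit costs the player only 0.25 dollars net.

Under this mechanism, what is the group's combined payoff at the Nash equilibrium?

With the mechanism, a contributed unit returns (3.4/11) / 0.25 = 1.2364 per unit of net cost to the contributor — now above 1 — so contributing fully is weakly dominant for every player.
At the Nash equilibrium everyone contributes 33. Group total payoff = 11 × (33 × 0.75 + 3.4 × 33) = 1506.45.

1506.45 dollars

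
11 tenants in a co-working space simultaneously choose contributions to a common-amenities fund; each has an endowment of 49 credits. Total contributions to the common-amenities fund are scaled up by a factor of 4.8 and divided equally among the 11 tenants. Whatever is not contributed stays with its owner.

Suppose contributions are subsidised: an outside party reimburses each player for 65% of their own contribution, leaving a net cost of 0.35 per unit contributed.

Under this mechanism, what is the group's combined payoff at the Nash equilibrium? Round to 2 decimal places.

2937.55 credits

The effective private return per unit is now (4.8/11) / 0.35 = 1.2468 > 1, so every player's dominant strategy flips to full contribution.
At the Nash equilibrium everyone contributes 49. Group total payoff = 11 × (49 × 0.65 + 4.8 × 49) = 2937.55.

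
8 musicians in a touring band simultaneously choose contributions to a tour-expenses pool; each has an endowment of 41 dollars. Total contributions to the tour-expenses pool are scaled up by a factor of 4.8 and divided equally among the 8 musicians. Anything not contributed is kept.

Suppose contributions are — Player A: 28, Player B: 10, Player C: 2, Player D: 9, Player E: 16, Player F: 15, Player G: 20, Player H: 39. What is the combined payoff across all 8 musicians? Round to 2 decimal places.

Total contributed: 28 + 10 + 2 + 9 + 16 + 15 + 20 + 39 = 139; total kept: 8 × 41 − 139 = 189.
The tour-expenses pool pays out 4.8 × 139 = 667.20 in aggregate.
Group total = 189 + 667.20 = 856.20.

856.20 dollars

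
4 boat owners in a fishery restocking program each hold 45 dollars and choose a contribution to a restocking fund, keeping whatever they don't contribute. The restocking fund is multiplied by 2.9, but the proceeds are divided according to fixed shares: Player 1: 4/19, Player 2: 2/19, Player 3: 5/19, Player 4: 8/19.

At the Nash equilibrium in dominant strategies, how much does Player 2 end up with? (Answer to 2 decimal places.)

For player j, contributing a unit is worthwhile iff 2.9 × (j's share) ≥ 1, i.e. iff j's share is at least 0.3448.
The only share above 0.3448 is Player 4's 8/19, contributing 45; the remaining 3 contribute 0. Total contributed: 45.
Player 2 keeps 45 and receives 2.9 × 45 × 2/19 = 13.74 from the restocking fund, for a payoff of 58.74.

58.74 dollars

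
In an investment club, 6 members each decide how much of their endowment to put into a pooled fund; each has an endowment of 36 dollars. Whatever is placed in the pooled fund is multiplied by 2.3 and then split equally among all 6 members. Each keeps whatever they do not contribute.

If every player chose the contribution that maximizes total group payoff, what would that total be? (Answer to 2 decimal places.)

496.80 dollars

Each contributed unit returns 2.300 to the group as a whole (0.3833 to each of 6 players), which exceeds 1, so the social optimum is full contribution: group total = 2.300 × 216 = 496.80.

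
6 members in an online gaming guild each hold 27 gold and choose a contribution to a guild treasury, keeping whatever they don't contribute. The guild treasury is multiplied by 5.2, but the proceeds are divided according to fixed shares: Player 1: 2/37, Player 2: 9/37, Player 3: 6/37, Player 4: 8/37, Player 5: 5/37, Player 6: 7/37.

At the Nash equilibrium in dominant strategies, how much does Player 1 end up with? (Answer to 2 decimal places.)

42.18 gold

Player j's private return per contributed unit is 5.2 × (j's share). Contributing is weakly dominant for j when that share is at least 1/5.2 = 0.1923, and contributing 0 is dominant otherwise.
The shares above 0.1923 belong to Player 2 and Player 4, contributing 27 each; the remaining 4 contribute 0. Total contributed: 54.
Player 1 keeps 27 and receives 5.2 × 54 × 2/37 = 15.18 from the guild treasury, for a payoff of 42.18.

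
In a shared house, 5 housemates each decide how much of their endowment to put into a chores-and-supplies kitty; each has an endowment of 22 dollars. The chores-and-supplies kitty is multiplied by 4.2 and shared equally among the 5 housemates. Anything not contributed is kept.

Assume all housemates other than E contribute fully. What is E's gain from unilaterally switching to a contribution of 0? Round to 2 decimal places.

3.52 dollars

Switching from a contribution of 22 to 0 lets E keep an extra 22 dollars, but lowers the chores-and-supplies kitty by 22, which costs E their own share of that drop: 4.2/5 × 22 = 18.48.
Net gain = 22 − 18.48 = 3.52. The private return per contributed unit (0.8400) is below 1, so free-riding is indeed the best response regardless of what the others do.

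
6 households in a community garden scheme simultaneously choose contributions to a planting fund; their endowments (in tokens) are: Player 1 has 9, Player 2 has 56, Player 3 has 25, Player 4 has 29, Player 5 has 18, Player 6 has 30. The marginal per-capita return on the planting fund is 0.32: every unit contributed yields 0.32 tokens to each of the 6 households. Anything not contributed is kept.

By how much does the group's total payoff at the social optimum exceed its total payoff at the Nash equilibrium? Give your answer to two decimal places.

153.64 tokens

The private return per contributed unit is 0.32 < 1 for everyone, so the Nash equilibrium is zero contribution and the group total is Σ E_j = 9 + 56 + 25 + 29 + 18 + 30 = 167.
Each contributed unit returns 1.920 to the group, so the social optimum is full contribution by everyone: group total = 1.920 × 167 = 320.64.
Efficiency loss = (1.920 − 1) × 167 = 153.64.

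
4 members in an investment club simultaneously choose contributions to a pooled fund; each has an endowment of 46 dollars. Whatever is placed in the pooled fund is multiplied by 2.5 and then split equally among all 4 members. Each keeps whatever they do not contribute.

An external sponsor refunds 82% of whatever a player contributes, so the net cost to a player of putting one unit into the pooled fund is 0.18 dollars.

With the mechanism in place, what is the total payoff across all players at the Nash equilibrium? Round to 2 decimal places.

Under the mechanism each unit contributed yields (2.5/4) / 0.18 = 3.4722 back to its contributor per unit of net cost, which exceeds 1, making full contribution the dominant choice for everyone.
At the Nash equilibrium everyone contributes 46. Group total payoff = 4 × (46 × 0.82 + 2.5 × 46) = 610.88.

610.88 dollars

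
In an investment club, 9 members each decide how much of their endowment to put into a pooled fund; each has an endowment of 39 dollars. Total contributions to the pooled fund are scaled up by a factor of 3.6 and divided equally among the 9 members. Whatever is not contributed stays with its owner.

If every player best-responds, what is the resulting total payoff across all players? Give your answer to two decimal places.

351.00 dollars

Each contributed unit returns 3.6/9 = 0.4000 to its contributor — below 1 — so contributing 0 is dominant for every player. At the Nash equilibrium everyone keeps their 39, and the group total is 9 × 39 = 351.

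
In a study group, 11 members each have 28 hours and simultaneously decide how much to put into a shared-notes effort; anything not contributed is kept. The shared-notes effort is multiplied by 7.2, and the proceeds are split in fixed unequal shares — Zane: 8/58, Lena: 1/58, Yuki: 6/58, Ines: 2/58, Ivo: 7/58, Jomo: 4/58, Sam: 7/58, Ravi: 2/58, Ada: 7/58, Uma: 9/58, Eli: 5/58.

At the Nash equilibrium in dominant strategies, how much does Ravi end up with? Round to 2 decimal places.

34.95 hours

Player j's private return per contributed unit is 7.2 × (j's share). Contributing is weakly dominant for j when that share is at least 1/7.2 = 0.1389, and contributing 0 is dominant otherwise.
Only Uma (9/58) clears that bar, contributing 28; the remaining 10 contribute 0. Total contributed: 28.
Ravi keeps 28 and receives 7.2 × 28 × 2/58 = 6.95 from the shared-notes effort, for a payoff of 34.95.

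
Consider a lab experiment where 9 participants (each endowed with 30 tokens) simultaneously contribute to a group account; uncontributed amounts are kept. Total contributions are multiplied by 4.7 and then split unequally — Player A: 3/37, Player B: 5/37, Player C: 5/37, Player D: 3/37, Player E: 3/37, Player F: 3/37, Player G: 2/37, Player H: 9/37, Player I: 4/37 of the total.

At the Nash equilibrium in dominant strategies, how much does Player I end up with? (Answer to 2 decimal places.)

A player with share s gets back 4.7·s per unit contributed, so full contribution is dominant for anyone with s > 1/4.7 = 0.2128 and zero contribution is dominant for anyone below.
Player H alone (share 9/37) is above the threshold, contributing 30; the remaining 8 contribute 0. Total contributed: 30.
Player I keeps 30 and receives 4.7 × 30 × 4/37 = 15.24 from the group account, for a payoff of 45.24.

45.24 tokens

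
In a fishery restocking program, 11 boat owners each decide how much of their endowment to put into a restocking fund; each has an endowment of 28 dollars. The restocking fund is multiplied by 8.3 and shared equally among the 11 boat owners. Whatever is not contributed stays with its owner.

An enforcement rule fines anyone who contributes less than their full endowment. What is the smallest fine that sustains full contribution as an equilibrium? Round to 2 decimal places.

Given the others contribute fully, the best deviation is to contribute 0 (any partial contribution still incurs the fine and gives up units whose private return 0.7545 is below 1).
Deviating from 28 to 0 saves 28 dollars but forfeits the deviator's share of the drop in the restocking fund: 8.3/11 × 28 = 21.13.
So the deviation gain is 28 − 21.13 = 6.87, and the fine must be at least 6.87 dollars to wipe it out.

6.87 dollars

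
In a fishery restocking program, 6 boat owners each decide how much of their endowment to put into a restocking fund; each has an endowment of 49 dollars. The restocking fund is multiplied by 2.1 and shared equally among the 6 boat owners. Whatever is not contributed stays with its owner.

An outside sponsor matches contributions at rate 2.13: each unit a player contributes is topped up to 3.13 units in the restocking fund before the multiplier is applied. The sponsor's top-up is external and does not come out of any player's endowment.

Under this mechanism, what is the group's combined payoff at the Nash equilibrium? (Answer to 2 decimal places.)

1932.46 dollars

With the mechanism, a contributed unit returns 2.1 × 3.13 / 6 = 1.0955 per unit of net cost to the contributor — now above 1 — so contributing fully is weakly dominant for every player.
At the Nash equilibrium everyone contributes 49. Group total payoff = 2.1 × 3.13 × 294 = 1932.46.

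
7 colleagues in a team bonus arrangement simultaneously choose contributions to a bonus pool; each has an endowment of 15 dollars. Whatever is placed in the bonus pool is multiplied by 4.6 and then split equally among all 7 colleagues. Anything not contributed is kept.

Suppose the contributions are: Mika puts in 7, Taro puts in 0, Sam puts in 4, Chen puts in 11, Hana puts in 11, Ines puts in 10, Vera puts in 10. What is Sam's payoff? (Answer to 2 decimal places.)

Total contributed: 7 + 0 + 4 + 11 + 11 + 10 + 10 = 53.
Each receives 4.6 × 53 / 7 = 34.83 from the bonus pool.
Sam keeps 15 − 4 = 11, so Sam's payoff is 11 + 34.83 = 45.83.

45.83 dollars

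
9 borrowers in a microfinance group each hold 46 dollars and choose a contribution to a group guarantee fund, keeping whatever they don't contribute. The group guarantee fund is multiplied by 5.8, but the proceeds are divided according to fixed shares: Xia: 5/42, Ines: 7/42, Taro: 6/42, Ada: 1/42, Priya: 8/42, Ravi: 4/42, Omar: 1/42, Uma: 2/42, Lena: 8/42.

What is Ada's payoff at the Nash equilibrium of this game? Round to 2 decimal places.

58.70 dollars

Player j's private return per contributed unit is 5.8 × (j's share). Contributing is weakly dominant for j when that share is at least 1/5.8 = 0.1724, and contributing 0 is dominant otherwise.
Priya and Lena clear that bar, contributing 46 each; the remaining 7 contribute 0. Total contributed: 92.
Ada keeps 46 and receives 5.8 × 92 × 1/42 = 12.70 from the group guarantee fund, for a payoff of 58.70.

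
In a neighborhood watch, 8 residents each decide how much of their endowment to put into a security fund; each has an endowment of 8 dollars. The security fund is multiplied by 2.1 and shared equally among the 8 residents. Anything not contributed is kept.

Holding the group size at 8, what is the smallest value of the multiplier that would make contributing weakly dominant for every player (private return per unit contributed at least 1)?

8

A contributed unit returns (multiplier)/8 to its contributor.
This reaches 1 exactly when the multiplier is 8.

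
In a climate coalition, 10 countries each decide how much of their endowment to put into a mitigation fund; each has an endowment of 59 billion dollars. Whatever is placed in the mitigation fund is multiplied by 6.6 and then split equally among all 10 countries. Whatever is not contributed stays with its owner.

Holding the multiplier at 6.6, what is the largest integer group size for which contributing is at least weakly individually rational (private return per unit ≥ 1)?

Private return per unit is 6.6/(group size), which is ≥ 1 whenever the group size is ≤ 6.6.
The largest such integer is 6.

6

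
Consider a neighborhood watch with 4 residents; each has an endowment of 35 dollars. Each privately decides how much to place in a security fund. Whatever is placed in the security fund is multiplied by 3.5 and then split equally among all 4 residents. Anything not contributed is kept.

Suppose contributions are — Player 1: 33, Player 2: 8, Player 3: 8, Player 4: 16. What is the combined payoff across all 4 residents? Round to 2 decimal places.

302.50 dollars

Total contributed: 33 + 8 + 8 + 16 = 65; total kept: 4 × 35 − 65 = 75.
The security fund pays out 3.5 × 65 = 227.50 in aggregate.
Group total = 75 + 227.50 = 302.50.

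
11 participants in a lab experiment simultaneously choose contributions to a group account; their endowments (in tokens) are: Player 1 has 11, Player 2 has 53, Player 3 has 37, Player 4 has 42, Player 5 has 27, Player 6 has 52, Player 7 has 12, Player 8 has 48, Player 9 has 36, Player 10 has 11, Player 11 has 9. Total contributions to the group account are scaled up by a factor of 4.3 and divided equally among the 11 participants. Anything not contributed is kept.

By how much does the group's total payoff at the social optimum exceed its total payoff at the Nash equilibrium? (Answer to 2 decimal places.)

The private return per contributed unit is 4.3/11 = 0.3909 < 1 for every player regardless of endowment, so the Nash equilibrium is zero contribution and the group total is Σ E_j = 11 + 53 + 37 + 42 + 27 + 52 + 12 + 48 + 36 + 11 + 9 = 338.
Each contributed unit returns 4.300 to the group, so the social optimum is full contribution by everyone: group total = 4.300 × 338 = 1453.40.
Efficiency loss = (4.300 − 1) × 338 = 1115.40.

1115.40 tokens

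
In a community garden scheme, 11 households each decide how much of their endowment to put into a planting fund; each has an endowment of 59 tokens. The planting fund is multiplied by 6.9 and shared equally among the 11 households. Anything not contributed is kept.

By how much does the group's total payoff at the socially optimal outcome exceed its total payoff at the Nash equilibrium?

3829.10 tokens

Each contributed unit returns 6.9/11 = 0.6273 to its contributor — below 1 — so contributing 0 is dominant for every player. At the Nash equilibrium everyone keeps their 59, and the group total is 11 × 59 = 649.
Each contributed unit returns 6.900 to the group as a whole (0.6273 to each of 11 players), which exceeds 1, so the social optimum is full contribution: group total = 6.900 × 649 = 4478.10.
Efficiency loss = 4478.10 − 649 = 3829.10.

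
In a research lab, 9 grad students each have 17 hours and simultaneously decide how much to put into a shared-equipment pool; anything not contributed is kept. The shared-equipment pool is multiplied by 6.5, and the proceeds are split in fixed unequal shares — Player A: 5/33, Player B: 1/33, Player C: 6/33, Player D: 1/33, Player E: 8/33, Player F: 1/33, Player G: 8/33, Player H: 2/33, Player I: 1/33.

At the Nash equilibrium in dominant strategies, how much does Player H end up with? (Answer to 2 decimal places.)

For player j, contributing a unit is worthwhile iff 6.5 × (j's share) ≥ 1, i.e. iff j's share is at least 0.1538.
Player C, Player E and Player G are above the threshold, contributing 17 each; the remaining 6 contribute 0. Total contributed: 51.
Player H keeps 17 and receives 6.5 × 51 × 2/33 = 20.09 from the shared-equipment pool, for a payoff of 37.09.

37.09 hours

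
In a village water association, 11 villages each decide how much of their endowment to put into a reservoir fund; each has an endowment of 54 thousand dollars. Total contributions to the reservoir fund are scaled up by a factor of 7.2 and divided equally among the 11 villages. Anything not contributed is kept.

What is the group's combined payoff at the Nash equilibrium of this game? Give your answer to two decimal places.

594.00 thousand dollars

Each contributed unit returns 7.2/11 = 0.6545 to its contributor — below 1 — so contributing 0 is dominant for every player. At the Nash equilibrium everyone keeps their 54, and the group total is 11 × 54 = 594.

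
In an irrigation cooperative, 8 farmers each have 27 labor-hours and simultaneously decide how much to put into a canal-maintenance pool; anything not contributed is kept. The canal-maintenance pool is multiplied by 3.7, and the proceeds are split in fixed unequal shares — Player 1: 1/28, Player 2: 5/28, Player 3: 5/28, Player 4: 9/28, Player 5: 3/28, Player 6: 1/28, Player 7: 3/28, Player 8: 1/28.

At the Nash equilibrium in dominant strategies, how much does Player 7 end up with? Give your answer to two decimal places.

37.70 labor-hours

Player j's private return per contributed unit is 3.7 × (j's share). Contributing is weakly dominant for j when that share is at least 1/3.7 = 0.2703, and contributing 0 is dominant otherwise.
The only share above 0.2703 is Player 4's 9/28, contributing 27; the remaining 7 contribute 0. Total contributed: 27.
Player 7 keeps 27 and receives 3.7 × 27 × 3/28 = 10.70 from the canal-maintenance pool, for a payoff of 37.70.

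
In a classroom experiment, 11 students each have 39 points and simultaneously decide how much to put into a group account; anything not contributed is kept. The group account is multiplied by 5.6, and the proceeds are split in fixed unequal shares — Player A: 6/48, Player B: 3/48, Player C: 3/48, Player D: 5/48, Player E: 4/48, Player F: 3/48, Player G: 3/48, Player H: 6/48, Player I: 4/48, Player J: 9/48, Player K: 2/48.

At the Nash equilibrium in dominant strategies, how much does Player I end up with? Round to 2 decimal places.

For player j, contributing a unit is worthwhile iff 5.6 × (j's share) ≥ 1, i.e. iff j's share is at least 0.1786.
The only share above 0.1786 is Player J's 9/48, contributing 39; the remaining 10 contribute 0. Total contributed: 39.
Player I keeps 39 and receives 5.6 × 39 × 4/48 = 18.20 from the group account, for a payoff of 57.20.

57.20 points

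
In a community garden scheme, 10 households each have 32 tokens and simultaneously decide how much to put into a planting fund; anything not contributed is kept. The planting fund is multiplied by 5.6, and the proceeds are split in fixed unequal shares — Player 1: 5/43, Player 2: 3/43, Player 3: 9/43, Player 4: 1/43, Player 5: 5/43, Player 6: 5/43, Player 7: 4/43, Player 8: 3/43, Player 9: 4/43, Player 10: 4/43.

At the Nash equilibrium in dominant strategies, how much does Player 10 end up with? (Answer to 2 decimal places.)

A player with share s gets back 5.6·s per unit contributed, so full contribution is dominant for anyone with s > 1/5.6 = 0.1786 and zero contribution is dominant for anyone below.
Only Player 3 (9/43) clears that bar, contributing 32; the remaining 9 contribute 0. Total contributed: 32.
Player 10 keeps 32 and receives 5.6 × 32 × 4/43 = 16.67 from the planting fund, for a payoff of 48.67.

48.67 tokens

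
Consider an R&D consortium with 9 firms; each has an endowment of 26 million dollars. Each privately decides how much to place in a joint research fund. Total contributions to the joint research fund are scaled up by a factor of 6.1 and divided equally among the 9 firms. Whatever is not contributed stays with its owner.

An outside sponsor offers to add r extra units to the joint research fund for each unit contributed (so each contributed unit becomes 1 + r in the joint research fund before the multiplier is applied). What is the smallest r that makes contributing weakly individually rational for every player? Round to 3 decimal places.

With matching at rate r, one contributed unit becomes (1 + r) in the joint research fund and returns 6.1 × (1 + r) / 9 to the contributor.
Setting this equal to 1: 1 + r = 9/6.1 = 1.4754.
So the minimum matching rate is r = 1.4754 − 1 = 0.475.

0.475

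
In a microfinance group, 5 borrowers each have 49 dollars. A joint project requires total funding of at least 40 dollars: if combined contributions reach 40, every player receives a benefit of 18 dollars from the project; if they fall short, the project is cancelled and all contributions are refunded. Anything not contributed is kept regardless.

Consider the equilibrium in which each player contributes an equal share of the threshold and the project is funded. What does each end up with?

59 dollars

Equal share of the threshold: 40/5 = 8.
At this profile no one gains by cutting their contribution: any cut drops the total below 40, the project is cancelled, contributions are refunded, and the deviator ends with 49, which is less than 49 − 8 + 18 = 59. Contributing more than 8 just wastes the excess. So contributing exactly 8 is a best response.
Each player's payoff: 49 − 8 + 18 = 59.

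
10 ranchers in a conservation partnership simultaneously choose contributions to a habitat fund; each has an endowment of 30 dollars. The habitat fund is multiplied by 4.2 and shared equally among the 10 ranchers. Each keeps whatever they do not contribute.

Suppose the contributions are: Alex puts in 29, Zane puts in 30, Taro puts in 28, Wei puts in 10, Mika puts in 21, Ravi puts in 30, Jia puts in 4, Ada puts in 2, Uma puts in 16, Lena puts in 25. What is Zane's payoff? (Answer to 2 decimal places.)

81.90 dollars

Total contributed: 29 + 30 + 28 + 10 + 21 + 30 + 4 + 2 + 16 + 25 = 195.
Each receives 4.2 × 195 / 10 = 81.90 from the habitat fund.
Zane keeps 30 − 30 = 0, so Zane's payoff is 0 + 81.90 = 81.90.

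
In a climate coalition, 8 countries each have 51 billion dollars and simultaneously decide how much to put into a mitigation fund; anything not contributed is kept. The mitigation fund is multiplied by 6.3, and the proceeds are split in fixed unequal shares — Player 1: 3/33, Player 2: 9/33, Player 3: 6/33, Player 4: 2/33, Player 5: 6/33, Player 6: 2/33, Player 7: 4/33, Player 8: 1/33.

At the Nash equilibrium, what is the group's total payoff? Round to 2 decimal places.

Each unit j contributes comes back to j as 6.3 × (j's share), so j prefers to contribute only if that share exceeds 1/6.3 = 0.1587; otherwise keeping the unit dominates.
Player 2, Player 3 and Player 5 are above the threshold, contributing 51 each; the remaining 5 contribute 0. Total contributed: 153.
The mitigation fund pays out 6.3 × 153 = 963.90 in total (split across the unequal shares, but the aggregate is all that matters for the group sum).
The 5 free-riders keep 51 each, adding 255. Group total = 255 + 963.90 = 1218.90.

1218.90 billion dollars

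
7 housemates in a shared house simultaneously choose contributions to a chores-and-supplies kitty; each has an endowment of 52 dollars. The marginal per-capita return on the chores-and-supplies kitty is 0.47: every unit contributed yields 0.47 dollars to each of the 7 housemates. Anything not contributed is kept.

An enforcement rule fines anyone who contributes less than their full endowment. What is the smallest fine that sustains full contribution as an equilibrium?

Given the others contribute fully, the best deviation is to contribute 0 (any partial contribution still incurs the fine and gives up units whose private return 0.47 is below 1).
Deviating from 52 to 0 saves 52 dollars but forfeits the deviator's share of the drop in the chores-and-supplies kitty: 0.47 × 52 = 24.44.
So the deviation gain is 52 − 24.44 = 27.56, and the fine must be at least 27.56 dollars to wipe it out.

27.56 dollars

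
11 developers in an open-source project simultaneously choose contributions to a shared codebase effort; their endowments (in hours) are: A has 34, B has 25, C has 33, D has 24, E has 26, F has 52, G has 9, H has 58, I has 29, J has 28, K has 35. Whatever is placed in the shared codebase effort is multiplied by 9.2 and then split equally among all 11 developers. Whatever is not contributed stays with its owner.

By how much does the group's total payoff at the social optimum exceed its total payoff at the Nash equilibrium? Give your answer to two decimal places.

2894.60 hours

The private return per contributed unit is 9.2/11 = 0.8364 < 1 for every player regardless of endowment, so the Nash equilibrium is zero contribution and the group total is Σ E_j = 34 + 25 + 33 + 24 + 26 + 52 + 9 + 58 + 29 + 28 + 35 = 353.
Each contributed unit returns 9.200 to the group, so the social optimum is full contribution by everyone: group total = 9.200 × 353 = 3247.60.
Efficiency loss = (9.200 − 1) × 353 = 2894.60.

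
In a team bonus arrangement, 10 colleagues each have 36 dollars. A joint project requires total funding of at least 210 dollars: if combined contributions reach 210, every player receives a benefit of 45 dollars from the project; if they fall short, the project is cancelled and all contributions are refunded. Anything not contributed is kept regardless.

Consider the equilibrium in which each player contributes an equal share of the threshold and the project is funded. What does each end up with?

60 dollars

Equal share of the threshold: 210/10 = 21.
At this profile no one gains by cutting their contribution: any cut drops the total below 210, the project is cancelled, contributions are refunded, and the deviator ends with 36, which is less than 36 − 21 + 45 = 60. Contributing more than 21 just wastes the excess. So contributing exactly 21 is a best response.
Each player's payoff: 36 − 21 + 45 = 60.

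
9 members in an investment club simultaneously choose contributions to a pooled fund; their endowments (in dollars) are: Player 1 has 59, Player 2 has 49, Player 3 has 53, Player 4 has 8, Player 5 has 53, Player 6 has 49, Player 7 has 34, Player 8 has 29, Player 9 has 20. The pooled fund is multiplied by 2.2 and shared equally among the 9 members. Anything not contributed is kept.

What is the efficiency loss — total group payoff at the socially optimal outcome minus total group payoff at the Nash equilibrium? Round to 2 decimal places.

The private return per contributed unit is 2.2/9 = 0.2444 < 1 for every player regardless of endowment, so the Nash equilibrium is zero contribution and the group total is Σ E_j = 59 + 49 + 53 + 8 + 53 + 49 + 34 + 29 + 20 = 354.
Each contributed unit returns 2.200 to the group, so the social optimum is full contribution by everyone: group total = 2.200 × 354 = 778.80.
Efficiency loss = (2.200 − 1) × 354 = 424.80.

424.80 dollars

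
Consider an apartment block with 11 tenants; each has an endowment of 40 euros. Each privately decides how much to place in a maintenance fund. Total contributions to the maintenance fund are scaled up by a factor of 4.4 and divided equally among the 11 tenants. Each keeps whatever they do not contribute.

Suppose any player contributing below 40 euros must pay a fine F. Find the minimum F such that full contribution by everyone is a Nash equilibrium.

Given the others contribute fully, the best deviation is to contribute 0 (any partial contribution still incurs the fine and gives up units whose private return 0.4000 is below 1).
Deviating from 40 to 0 saves 40 euros but forfeits the deviator's share of the drop in the maintenance fund: 4.4/11 × 40 = 16.00.
So the deviation gain is 40 − 16.00 = 24.00, and the fine must be at least 24.00 euros to wipe it out.

24.00 euros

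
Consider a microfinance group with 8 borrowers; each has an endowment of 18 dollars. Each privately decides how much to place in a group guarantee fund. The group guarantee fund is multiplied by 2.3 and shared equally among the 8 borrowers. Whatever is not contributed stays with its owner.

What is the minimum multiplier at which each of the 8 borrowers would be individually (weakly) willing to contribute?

8

A contributed unit returns (multiplier)/8 to its contributor.
This reaches 1 exactly when the multiplier is 8.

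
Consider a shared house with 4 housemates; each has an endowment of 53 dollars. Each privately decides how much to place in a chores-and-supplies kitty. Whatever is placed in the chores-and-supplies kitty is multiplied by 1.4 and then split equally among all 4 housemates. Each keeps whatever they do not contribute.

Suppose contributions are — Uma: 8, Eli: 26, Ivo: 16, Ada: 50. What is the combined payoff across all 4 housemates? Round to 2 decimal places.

252.00 dollars

Total contributed: 8 + 26 + 16 + 50 = 100; total kept: 4 × 53 − 100 = 112.
The chores-and-supplies kitty pays out 1.4 × 100 = 140.00 in aggregate.
Group total = 112 + 140.00 = 252.00.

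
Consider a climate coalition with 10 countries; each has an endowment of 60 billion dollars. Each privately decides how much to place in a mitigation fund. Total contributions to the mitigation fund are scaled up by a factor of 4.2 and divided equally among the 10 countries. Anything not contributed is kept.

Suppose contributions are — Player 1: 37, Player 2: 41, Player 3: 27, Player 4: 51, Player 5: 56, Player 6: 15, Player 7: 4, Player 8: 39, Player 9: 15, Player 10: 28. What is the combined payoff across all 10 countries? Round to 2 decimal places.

Total contributed: 37 + 41 + 27 + 51 + 56 + 15 + 4 + 39 + 15 + 28 = 313; total kept: 10 × 60 − 313 = 287.
The mitigation fund pays out 4.2 × 313 = 1314.60 in aggregate.
Group total = 287 + 1314.60 = 1601.60.

1601.60 billion dollars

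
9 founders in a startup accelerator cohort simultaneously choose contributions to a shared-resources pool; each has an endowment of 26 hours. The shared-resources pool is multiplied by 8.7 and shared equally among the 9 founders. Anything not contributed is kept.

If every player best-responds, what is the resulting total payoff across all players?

Each contributed unit returns 8.7/9 = 0.9667 to its contributor — below 1 — so contributing 0 is dominant for every player. At the Nash equilibrium everyone keeps their 26, and the group total is 9 × 26 = 234.

234.00 hours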